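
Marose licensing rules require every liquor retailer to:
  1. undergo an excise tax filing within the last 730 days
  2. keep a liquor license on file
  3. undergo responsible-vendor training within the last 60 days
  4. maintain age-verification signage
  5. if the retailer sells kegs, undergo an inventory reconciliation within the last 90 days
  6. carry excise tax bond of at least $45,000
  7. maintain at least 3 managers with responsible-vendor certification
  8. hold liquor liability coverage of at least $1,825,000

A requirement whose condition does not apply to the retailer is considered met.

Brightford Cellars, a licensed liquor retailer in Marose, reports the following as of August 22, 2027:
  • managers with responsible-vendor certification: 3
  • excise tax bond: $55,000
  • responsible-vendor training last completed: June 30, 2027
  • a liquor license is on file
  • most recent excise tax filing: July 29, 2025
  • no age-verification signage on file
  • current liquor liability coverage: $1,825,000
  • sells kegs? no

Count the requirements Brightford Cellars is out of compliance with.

2

1. excise tax filing 754 days ago vs limit 730 → not met
2. liquor license present → met
3. responsible-vendor training 53 days ago vs limit 60 → met
4. age-verification signage absent → not met
5. condition 'sells kegs' does not hold → requirement n/a → met
6. excise tax bond $55,000 ≥ $45,000 → met
7. managers with responsible-vendor certification 3 ≥ 3 → met
8. liquor liability coverage $1,825,000 ≥ $1,825,000 → met
Not met: 2 of 8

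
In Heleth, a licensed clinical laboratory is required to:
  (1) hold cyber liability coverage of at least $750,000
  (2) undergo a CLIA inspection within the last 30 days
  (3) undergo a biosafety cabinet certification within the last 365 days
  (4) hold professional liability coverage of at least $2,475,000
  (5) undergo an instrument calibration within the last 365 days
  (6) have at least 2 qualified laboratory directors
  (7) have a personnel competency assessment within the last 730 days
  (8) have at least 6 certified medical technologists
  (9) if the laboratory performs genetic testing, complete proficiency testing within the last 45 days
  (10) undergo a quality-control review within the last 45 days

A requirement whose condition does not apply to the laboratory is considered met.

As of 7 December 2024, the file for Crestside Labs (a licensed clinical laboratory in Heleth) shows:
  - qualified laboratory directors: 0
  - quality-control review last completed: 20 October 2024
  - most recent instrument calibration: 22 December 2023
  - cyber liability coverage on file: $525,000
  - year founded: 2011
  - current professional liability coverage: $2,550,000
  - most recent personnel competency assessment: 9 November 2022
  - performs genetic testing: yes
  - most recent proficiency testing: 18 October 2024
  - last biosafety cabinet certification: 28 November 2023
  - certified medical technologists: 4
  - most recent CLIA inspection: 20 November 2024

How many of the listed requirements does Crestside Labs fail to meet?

7

1. cyber liability coverage $525,000 < $750,000 → not met
2. CLIA inspection 17 days ago vs limit 30 → met
3. biosafety cabinet certification 375 days ago vs limit 365 → not met
4. professional liability coverage $2,550,000 ≥ $2,475,000 → met
5. instrument calibration 351 days ago vs limit 365 → met
6. qualified laboratory directors 0 < 2 → not met
7. personnel competency assessment 759 days ago vs limit 730 → not met
8. certified medical technologists 4 < 6 → not met
9. condition 'performs genetic testing' holds; proficiency testing 50 days ago vs limit 45 → not met
10. quality-control review 48 days ago vs limit 45 → not met
Not met: 7 of 10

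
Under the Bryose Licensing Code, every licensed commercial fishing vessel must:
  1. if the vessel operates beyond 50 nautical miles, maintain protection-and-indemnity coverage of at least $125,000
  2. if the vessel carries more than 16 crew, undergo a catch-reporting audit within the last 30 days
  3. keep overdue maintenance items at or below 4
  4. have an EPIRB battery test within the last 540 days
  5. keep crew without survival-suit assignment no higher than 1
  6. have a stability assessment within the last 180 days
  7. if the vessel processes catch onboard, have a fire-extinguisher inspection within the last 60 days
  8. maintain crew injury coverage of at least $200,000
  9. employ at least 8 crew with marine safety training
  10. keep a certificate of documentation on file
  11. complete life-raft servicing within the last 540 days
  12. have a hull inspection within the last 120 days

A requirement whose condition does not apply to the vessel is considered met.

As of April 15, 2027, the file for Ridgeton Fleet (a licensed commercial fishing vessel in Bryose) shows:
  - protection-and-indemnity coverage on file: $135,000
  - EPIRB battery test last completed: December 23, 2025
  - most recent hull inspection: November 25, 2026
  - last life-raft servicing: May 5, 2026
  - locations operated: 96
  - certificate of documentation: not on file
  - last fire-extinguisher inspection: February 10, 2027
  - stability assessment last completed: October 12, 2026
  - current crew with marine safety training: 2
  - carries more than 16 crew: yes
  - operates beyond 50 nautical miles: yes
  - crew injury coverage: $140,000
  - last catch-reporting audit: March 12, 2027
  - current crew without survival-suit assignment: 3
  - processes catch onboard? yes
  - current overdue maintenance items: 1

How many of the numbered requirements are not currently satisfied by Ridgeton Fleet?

8

1. condition 'operates beyond 50 nautical miles' holds; protection-and-indemnity coverage $135,000 ≥ $125,000 → met
2. condition 'carries more than 16 crew' holds; catch-reporting audit 34 days ago vs limit 30 → not met
3. overdue maintenance items 1 ≤ 4 → met
4. EPIRB battery test 478 days ago vs limit 540 → met
5. crew without survival-suit assignment 3 > 1 → not met
6. stability assessment 185 days ago vs limit 180 → not met
7. condition 'processes catch onboard' holds; fire-extinguisher inspection 64 days ago vs limit 60 → not met
8. crew injury coverage $140,000 < $200,000 → not met
9. crew with marine safety training 2 < 8 → not met
10. certificate of documentation absent → not met
11. life-raft servicing 345 days ago vs limit 540 → met
12. hull inspection 141 days ago vs limit 120 → not met
Not met: 8 of 12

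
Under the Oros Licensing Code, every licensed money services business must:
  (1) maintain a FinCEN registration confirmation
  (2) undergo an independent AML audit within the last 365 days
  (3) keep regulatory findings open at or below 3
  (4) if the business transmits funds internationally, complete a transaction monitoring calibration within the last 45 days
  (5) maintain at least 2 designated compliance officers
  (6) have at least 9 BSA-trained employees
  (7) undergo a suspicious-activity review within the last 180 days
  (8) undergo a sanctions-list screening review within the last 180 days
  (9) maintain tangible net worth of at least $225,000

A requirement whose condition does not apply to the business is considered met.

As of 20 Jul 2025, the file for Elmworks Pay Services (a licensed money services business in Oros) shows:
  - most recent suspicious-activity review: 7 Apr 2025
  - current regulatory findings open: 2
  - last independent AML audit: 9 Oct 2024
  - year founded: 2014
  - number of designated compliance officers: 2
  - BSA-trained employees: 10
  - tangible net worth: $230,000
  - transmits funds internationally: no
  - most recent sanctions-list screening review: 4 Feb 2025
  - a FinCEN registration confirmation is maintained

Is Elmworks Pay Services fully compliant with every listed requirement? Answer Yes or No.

Yes

1. FinCEN registration confirmation present → met
2. independent AML audit 284 days ago vs limit 365 → met
3. regulatory findings open 2 ≤ 3 → met
4. condition 'transmits funds internationally' does not hold → requirement n/a → met
5. designated compliance officers 2 ≥ 2 → met
6. BSA-trained employees 10 ≥ 9 → met
7. suspicious-activity review 104 days ago vs limit 180 → met
8. sanctions-list screening review 166 days ago vs limit 180 → met
9. tangible net worth $230,000 ≥ $225,000 → met
All met.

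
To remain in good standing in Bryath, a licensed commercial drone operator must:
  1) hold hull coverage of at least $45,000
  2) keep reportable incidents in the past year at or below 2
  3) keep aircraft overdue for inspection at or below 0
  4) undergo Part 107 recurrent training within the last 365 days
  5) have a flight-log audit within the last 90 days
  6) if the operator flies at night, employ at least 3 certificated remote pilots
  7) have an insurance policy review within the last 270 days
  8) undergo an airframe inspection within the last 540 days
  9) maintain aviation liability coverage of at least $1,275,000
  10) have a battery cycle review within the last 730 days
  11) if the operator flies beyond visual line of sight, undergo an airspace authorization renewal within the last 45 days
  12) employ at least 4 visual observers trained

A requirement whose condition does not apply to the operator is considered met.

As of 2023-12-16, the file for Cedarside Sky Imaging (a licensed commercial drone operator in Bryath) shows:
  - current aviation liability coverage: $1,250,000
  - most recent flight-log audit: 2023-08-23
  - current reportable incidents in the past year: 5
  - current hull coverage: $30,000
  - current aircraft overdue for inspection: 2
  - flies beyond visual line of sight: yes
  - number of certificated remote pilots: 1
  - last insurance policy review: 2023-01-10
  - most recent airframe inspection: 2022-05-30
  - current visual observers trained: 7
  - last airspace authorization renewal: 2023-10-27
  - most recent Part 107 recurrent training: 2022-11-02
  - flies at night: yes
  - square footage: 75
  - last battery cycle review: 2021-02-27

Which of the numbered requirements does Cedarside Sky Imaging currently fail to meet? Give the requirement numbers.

1. hull coverage $30,000 < $45,000 → not met
2. reportable incidents in the past year 5 > 2 → not met
3. aircraft overdue for inspection 2 > 0 → not met
4. Part 107 recurrent training 409 days ago vs limit 365 → not met
5. flight-log audit 115 days ago vs limit 90 → not met
6. condition 'flies at night' holds; certificated remote pilots 1 < 3 → not met
7. insurance policy review 340 days ago vs limit 270 → not met
8. airframe inspection 565 days ago vs limit 540 → not met
9. aviation liability coverage $1,250,000 < $1,275,000 → not met
10. battery cycle review 1022 days ago vs limit 730 → not met
11. condition 'flies beyond visual line of sight' holds; airspace authorization renewal 50 days ago vs limit 45 → not met
12. visual observers trained 7 ≥ 4 → met
Not met: 1, 2, 3, 4, 5, 6, 7, 8, 9, 10, 11

1, 2, 3, 4, 5, 6, 7, 8, 9, 10, 11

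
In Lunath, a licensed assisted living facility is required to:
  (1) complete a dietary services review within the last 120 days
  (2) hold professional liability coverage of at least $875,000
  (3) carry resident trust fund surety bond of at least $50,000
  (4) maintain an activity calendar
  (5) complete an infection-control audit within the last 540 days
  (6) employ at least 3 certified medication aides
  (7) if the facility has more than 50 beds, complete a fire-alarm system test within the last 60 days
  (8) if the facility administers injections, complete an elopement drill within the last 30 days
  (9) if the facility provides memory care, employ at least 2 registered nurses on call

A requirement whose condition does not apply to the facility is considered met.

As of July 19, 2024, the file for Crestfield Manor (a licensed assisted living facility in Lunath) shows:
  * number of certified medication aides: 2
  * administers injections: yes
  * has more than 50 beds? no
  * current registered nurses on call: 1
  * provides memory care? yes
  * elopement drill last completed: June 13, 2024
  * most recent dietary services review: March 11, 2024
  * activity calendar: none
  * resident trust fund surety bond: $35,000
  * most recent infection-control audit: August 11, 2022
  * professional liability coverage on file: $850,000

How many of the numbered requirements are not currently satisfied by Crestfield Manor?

8

1. dietary services review 130 days ago vs limit 120 → not met
2. professional liability coverage $850,000 < $875,000 → not met
3. resident trust fund surety bond $35,000 < $50,000 → not met
4. activity calendar absent → not met
5. infection-control audit 708 days ago vs limit 540 → not met
6. certified medication aides 2 < 3 → not met
7. condition 'has more than 50 beds' does not hold → requirement n/a → met
8. condition 'administers injections' holds; elopement drill 36 days ago vs limit 30 → not met
9. condition 'provides memory care' holds; registered nurses on call 1 < 2 → not met
Not met: 8 of 9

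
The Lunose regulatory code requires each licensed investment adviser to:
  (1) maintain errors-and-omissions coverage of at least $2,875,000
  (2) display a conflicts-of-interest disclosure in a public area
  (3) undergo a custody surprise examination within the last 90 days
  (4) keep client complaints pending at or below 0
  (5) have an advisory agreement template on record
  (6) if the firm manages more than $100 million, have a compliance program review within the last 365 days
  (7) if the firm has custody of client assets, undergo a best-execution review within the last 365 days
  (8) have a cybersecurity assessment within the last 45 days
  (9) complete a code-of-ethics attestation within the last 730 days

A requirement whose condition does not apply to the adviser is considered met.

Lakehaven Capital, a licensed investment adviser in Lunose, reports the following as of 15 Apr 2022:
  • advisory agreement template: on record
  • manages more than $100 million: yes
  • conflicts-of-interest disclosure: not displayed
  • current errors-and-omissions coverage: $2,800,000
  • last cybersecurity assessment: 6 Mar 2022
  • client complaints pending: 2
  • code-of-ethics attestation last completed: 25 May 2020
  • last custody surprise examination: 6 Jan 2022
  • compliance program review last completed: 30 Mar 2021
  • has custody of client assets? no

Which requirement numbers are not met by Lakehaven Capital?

1. errors-and-omissions coverage $2,800,000 < $2,875,000 → not met
2. conflicts-of-interest disclosure absent → not met
3. custody surprise examination 99 days ago vs limit 90 → not met
4. client complaints pending 2 > 0 → not met
5. advisory agreement template present → met
6. condition 'manages more than $100 million' holds; compliance program review 381 days ago vs limit 365 → not met
7. condition 'has custody of client assets' does not hold → requirement n/a → met
8. cybersecurity assessment 40 days ago vs limit 45 → met
9. code-of-ethics attestation 690 days ago vs limit 730 → met
Not met: 1, 2, 3, 4, 6

1, 2, 3, 4, 6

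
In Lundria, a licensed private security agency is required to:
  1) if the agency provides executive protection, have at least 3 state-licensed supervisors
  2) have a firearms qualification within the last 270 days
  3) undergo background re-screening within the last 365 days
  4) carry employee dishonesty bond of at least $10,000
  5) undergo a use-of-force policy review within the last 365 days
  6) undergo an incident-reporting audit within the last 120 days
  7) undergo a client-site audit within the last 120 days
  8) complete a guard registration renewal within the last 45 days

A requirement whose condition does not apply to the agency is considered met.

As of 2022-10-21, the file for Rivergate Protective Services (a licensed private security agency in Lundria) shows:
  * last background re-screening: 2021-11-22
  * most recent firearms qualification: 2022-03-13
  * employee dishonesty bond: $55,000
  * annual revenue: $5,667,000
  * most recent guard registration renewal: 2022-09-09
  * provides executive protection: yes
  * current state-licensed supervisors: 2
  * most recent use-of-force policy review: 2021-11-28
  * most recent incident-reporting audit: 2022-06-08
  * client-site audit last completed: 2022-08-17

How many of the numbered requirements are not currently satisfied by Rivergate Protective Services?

2

1. condition 'provides executive protection' holds; state-licensed supervisors 2 < 3 → not met
2. firearms qualification 222 days ago vs limit 270 → met
3. background re-screening 333 days ago vs limit 365 → met
4. employee dishonesty bond $55,000 ≥ $10,000 → met
5. use-of-force policy review 327 days ago vs limit 365 → met
6. incident-reporting audit 135 days ago vs limit 120 → not met
7. client-site audit 65 days ago vs limit 120 → met
8. guard registration renewal 42 days ago vs limit 45 → met
Not met: 2 of 8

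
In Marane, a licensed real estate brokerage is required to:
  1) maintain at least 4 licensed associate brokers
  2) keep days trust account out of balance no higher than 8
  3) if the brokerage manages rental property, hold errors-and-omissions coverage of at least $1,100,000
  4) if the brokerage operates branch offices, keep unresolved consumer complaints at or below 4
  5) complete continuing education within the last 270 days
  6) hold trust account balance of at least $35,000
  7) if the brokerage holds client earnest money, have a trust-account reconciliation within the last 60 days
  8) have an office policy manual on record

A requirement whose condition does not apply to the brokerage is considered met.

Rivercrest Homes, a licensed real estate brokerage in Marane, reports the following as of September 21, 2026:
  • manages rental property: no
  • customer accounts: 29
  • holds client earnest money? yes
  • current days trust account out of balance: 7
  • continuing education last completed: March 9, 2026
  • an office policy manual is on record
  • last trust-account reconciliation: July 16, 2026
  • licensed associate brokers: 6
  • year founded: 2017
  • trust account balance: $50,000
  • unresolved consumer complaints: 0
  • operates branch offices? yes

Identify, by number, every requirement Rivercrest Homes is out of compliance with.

1. licensed associate brokers 6 ≥ 4 → met
2. days trust account out of balance 7 ≤ 8 → met
3. condition 'manages rental property' does not hold → requirement n/a → met
4. condition 'operates branch offices' holds; unresolved consumer complaints 0 ≤ 4 → met
5. continuing education 196 days ago vs limit 270 → met
6. trust account balance $50,000 ≥ $35,000 → met
7. condition 'holds client earnest money' holds; trust-account reconciliation 67 days ago vs limit 60 → not met
8. office policy manual present → met
Not met: 7

7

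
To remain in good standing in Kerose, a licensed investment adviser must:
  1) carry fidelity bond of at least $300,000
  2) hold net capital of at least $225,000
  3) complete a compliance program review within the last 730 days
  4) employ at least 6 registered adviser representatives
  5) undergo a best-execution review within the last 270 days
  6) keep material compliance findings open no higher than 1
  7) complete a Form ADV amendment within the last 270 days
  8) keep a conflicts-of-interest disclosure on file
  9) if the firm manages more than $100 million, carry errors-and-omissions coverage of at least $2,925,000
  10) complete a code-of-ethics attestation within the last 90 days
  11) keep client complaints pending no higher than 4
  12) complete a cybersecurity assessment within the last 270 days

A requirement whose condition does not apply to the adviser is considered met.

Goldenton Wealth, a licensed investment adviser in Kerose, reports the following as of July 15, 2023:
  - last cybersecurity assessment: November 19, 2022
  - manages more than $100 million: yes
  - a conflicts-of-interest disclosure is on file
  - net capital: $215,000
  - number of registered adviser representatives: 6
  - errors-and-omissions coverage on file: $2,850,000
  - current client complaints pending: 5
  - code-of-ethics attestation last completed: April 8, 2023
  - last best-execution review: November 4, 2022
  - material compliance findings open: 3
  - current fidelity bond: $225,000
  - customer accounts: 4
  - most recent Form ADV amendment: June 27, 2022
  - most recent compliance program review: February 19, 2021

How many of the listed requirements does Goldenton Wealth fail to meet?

1. fidelity bond $225,000 < $300,000 → not met
2. net capital $215,000 < $225,000 → not met
3. compliance program review 876 days ago vs limit 730 → not met
4. registered adviser representatives 6 ≥ 6 → met
5. best-execution review 253 days ago vs limit 270 → met
6. material compliance findings open 3 > 1 → not met
7. Form ADV amendment 383 days ago vs limit 270 → not met
8. conflicts-of-interest disclosure present → met
9. condition 'manages more than $100 million' holds; errors-and-omissions coverage $2,850,000 < $2,925,000 → not met
10. code-of-ethics attestation 98 days ago vs limit 90 → not met
11. client complaints pending 5 > 4 → not met
12. cybersecurity assessment 238 days ago vs limit 270 → met
Not met: 8 of 12

8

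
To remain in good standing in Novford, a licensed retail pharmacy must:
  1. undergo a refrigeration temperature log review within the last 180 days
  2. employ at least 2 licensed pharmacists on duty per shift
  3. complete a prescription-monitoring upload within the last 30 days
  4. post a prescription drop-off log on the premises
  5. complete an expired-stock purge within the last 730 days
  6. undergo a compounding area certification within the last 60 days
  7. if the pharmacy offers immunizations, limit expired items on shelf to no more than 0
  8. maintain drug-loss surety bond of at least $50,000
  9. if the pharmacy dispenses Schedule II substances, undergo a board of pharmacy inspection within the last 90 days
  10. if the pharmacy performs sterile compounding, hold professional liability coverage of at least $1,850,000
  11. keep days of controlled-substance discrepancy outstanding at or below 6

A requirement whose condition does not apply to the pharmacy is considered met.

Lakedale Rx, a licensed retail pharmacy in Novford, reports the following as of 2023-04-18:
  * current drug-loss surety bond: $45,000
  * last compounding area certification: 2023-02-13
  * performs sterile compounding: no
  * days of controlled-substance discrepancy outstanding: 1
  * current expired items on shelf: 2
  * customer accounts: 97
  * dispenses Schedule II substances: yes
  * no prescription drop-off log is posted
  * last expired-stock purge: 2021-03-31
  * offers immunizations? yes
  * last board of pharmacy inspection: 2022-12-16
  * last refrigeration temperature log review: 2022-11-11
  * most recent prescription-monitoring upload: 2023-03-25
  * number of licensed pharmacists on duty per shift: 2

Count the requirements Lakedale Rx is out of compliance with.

6

1. refrigeration temperature log review 158 days ago vs limit 180 → met
2. licensed pharmacists on duty per shift 2 ≥ 2 → met
3. prescription-monitoring upload 24 days ago vs limit 30 → met
4. prescription drop-off log absent → not met
5. expired-stock purge 748 days ago vs limit 730 → not met
6. compounding area certification 64 days ago vs limit 60 → not met
7. condition 'offers immunizations' holds; expired items on shelf 2 > 0 → not met
8. drug-loss surety bond $45,000 < $50,000 → not met
9. condition 'dispenses Schedule II substances' holds; board of pharmacy inspection 123 days ago vs limit 90 → not met
10. condition 'performs sterile compounding' does not hold → requirement n/a → met
11. days of controlled-substance discrepancy outstanding 1 ≤ 6 → met
Not met: 6 of 11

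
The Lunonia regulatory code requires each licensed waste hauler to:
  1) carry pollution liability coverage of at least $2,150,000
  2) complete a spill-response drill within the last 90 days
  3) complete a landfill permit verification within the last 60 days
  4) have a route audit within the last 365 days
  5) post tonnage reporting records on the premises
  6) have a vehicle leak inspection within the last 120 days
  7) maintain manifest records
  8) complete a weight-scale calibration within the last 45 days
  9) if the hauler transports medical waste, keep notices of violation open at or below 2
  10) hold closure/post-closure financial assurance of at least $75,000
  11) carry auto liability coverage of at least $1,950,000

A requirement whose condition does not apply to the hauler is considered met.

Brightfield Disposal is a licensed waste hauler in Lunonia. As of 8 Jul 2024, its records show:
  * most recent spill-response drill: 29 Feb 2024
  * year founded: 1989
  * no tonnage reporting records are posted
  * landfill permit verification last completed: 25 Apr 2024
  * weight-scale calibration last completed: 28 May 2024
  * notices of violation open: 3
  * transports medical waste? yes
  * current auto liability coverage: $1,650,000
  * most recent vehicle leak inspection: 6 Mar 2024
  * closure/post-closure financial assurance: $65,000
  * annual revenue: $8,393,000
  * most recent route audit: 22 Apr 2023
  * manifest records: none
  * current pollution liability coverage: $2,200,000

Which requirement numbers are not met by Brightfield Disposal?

2, 3, 4, 5, 6, 7, 9, 10, 11

1. pollution liability coverage $2,200,000 ≥ $2,150,000 → met
2. spill-response drill 130 days ago vs limit 90 → not met
3. landfill permit verification 74 days ago vs limit 60 → not met
4. route audit 443 days ago vs limit 365 → not met
5. tonnage reporting records absent → not met
6. vehicle leak inspection 124 days ago vs limit 120 → not met
7. manifest records absent → not met
8. weight-scale calibration 41 days ago vs limit 45 → met
9. condition 'transports medical waste' holds; notices of violation open 3 > 2 → not met
10. closure/post-closure financial assurance $65,000 < $75,000 → not met
11. auto liability coverage $1,650,000 < $1,950,000 → not met
Not met: 2, 3, 4, 5, 6, 7, 9, 10, 11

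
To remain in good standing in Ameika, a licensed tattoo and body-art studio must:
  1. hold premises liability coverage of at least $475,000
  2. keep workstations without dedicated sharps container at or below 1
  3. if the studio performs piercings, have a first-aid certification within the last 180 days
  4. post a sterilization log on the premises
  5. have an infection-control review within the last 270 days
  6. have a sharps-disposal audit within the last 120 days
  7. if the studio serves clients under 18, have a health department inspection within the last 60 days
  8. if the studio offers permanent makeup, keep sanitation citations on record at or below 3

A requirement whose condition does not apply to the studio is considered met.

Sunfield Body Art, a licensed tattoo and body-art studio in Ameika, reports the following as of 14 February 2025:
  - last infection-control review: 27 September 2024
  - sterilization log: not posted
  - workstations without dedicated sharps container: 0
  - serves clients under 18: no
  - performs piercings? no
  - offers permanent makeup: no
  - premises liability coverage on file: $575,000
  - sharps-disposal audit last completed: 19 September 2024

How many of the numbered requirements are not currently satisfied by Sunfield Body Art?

1. premises liability coverage $575,000 ≥ $475,000 → met
2. workstations without dedicated sharps container 0 ≤ 1 → met
3. condition 'performs piercings' does not hold → requirement n/a → met
4. sterilization log absent → not met
5. infection-control review 140 days ago vs limit 270 → met
6. sharps-disposal audit 148 days ago vs limit 120 → not met
7. condition 'serves clients under 18' does not hold → requirement n/a → met
8. condition 'offers permanent makeup' does not hold → requirement n/a → met
Not met: 2 of 8

2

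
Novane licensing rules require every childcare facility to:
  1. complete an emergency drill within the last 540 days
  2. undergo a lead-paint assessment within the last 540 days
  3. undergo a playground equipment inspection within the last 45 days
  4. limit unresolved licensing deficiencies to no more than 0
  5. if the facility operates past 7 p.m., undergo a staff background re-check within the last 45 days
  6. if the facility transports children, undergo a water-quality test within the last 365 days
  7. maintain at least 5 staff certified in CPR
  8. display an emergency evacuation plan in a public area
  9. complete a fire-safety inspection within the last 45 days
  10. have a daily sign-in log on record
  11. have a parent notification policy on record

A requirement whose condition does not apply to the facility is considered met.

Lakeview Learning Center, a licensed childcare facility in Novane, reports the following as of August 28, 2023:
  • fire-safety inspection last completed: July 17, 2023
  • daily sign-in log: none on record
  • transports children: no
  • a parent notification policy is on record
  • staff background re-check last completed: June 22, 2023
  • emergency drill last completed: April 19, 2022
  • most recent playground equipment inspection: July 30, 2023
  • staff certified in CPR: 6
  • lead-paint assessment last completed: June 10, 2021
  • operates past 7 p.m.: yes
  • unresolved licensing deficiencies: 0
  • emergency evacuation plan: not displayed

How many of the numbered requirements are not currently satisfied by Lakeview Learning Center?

1. emergency drill 496 days ago vs limit 540 → met
2. lead-paint assessment 809 days ago vs limit 540 → not met
3. playground equipment inspection 29 days ago vs limit 45 → met
4. unresolved licensing deficiencies 0 ≤ 0 → met
5. condition 'operates past 7 p.m.' holds; staff background re-check 67 days ago vs limit 45 → not met
6. condition 'transports children' does not hold → requirement n/a → met
7. staff certified in CPR 6 ≥ 5 → met
8. emergency evacuation plan absent → not met
9. fire-safety inspection 42 days ago vs limit 45 → met
10. daily sign-in log absent → not met
11. parent notification policy present → met
Not met: 4 of 11

4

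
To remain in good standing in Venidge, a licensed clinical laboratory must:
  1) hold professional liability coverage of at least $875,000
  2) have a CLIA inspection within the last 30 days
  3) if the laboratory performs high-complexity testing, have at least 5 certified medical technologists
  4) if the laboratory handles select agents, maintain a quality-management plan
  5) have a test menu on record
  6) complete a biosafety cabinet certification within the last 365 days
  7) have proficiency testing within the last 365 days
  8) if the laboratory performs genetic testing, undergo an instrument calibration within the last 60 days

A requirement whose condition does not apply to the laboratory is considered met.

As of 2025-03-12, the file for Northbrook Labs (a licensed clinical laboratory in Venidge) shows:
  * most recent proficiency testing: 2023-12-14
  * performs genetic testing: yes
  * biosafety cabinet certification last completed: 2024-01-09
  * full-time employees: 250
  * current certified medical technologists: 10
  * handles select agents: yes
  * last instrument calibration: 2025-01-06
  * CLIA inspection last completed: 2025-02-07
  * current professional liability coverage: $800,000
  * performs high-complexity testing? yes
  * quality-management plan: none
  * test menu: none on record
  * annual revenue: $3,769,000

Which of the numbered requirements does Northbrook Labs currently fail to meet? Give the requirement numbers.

1, 2, 4, 5, 6, 7, 8

1. professional liability coverage $800,000 < $875,000 → not met
2. CLIA inspection 33 days ago vs limit 30 → not met
3. condition 'performs high-complexity testing' holds; certified medical technologists 10 ≥ 5 → met
4. condition 'handles select agents' holds; quality-management plan absent → not met
5. test menu absent → not met
6. biosafety cabinet certification 428 days ago vs limit 365 → not met
7. proficiency testing 454 days ago vs limit 365 → not met
8. condition 'performs genetic testing' holds; instrument calibration 65 days ago vs limit 60 → not met
Not met: 1, 2, 4, 5, 6, 7, 8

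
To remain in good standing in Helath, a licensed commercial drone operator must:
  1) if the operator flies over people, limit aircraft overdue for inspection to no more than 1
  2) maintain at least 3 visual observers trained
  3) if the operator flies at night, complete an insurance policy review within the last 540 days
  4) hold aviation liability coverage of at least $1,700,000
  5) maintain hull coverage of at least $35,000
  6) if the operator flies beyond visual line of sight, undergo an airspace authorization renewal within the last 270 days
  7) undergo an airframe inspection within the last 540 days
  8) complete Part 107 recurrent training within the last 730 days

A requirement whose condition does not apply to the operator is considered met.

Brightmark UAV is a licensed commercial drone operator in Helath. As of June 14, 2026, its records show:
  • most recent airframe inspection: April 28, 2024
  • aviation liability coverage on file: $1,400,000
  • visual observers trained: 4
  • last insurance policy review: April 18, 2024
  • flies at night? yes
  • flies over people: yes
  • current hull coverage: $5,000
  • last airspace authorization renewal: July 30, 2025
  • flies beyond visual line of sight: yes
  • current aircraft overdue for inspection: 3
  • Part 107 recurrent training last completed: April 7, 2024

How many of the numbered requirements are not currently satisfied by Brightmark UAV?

7

1. condition 'flies over people' holds; aircraft overdue for inspection 3 > 1 → not met
2. visual observers trained 4 ≥ 3 → met
3. condition 'flies at night' holds; insurance policy review 787 days ago vs limit 540 → not met
4. aviation liability coverage $1,400,000 < $1,700,000 → not met
5. hull coverage $5,000 < $35,000 → not met
6. condition 'flies beyond visual line of sight' holds; airspace authorization renewal 319 days ago vs limit 270 → not met
7. airframe inspection 777 days ago vs limit 540 → not met
8. Part 107 recurrent training 798 days ago vs limit 730 → not met
Not met: 7 of 8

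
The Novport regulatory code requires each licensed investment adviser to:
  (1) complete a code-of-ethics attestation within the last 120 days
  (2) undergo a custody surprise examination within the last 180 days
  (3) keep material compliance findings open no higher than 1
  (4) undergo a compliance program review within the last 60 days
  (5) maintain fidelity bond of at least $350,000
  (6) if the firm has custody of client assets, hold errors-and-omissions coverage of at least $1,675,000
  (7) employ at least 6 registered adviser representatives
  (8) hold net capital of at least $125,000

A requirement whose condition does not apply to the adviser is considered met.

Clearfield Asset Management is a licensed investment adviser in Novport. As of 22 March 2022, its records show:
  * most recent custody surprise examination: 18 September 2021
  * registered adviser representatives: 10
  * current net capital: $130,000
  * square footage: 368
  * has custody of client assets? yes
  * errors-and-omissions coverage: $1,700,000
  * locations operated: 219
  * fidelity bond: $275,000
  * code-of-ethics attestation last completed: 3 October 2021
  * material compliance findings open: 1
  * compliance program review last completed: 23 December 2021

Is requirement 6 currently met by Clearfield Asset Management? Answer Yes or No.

Yes

6. condition 'has custody of client assets' holds; errors-and-omissions coverage $1,700,000 ≥ $1,675,000 → met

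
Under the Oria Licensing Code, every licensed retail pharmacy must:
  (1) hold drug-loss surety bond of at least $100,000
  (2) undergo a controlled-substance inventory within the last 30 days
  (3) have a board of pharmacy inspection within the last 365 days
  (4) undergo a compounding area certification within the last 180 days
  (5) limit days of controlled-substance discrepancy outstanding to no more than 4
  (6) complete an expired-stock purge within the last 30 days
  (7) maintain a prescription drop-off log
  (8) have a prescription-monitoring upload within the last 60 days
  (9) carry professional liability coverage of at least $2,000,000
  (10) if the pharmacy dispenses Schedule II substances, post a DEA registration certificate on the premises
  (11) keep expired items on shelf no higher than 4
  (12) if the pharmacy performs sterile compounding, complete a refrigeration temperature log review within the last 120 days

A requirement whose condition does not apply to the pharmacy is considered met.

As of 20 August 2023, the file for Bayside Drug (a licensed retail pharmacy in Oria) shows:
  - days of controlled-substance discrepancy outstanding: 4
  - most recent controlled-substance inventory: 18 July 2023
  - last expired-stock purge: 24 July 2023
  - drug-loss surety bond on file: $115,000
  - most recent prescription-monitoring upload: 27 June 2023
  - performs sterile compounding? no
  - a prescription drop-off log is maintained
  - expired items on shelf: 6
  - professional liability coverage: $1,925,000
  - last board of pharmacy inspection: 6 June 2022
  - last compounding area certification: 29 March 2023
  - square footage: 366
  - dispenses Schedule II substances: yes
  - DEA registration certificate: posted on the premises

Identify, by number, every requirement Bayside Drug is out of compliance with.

2, 3, 9, 11

1. drug-loss surety bond $115,000 ≥ $100,000 → met
2. controlled-substance inventory 33 days ago vs limit 30 → not met
3. board of pharmacy inspection 440 days ago vs limit 365 → not met
4. compounding area certification 144 days ago vs limit 180 → met
5. days of controlled-substance discrepancy outstanding 4 ≤ 4 → met
6. expired-stock purge 27 days ago vs limit 30 → met
7. prescription drop-off log present → met
8. prescription-monitoring upload 54 days ago vs limit 60 → met
9. professional liability coverage $1,925,000 < $2,000,000 → not met
10. condition 'dispenses Schedule II substances' holds; DEA registration certificate present → met
11. expired items on shelf 6 > 4 → not met
12. condition 'performs sterile compounding' does not hold → requirement n/a → met
Not met: 2, 3, 9, 11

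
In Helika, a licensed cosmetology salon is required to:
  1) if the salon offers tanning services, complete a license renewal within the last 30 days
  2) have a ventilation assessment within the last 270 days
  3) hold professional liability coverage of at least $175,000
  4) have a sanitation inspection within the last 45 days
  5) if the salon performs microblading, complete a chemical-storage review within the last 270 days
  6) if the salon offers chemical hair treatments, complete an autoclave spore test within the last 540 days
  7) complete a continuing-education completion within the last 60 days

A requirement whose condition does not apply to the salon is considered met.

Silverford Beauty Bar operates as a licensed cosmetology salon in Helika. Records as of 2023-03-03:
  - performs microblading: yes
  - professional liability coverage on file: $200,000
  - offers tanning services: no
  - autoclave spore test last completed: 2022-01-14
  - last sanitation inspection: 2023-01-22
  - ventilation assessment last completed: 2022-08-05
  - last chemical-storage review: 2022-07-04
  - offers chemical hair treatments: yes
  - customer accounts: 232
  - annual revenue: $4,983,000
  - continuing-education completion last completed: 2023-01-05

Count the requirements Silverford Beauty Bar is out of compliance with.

1. condition 'offers tanning services' does not hold → requirement n/a → met
2. ventilation assessment 210 days ago vs limit 270 → met
3. professional liability coverage $200,000 ≥ $175,000 → met
4. sanitation inspection 40 days ago vs limit 45 → met
5. condition 'performs microblading' holds; chemical-storage review 242 days ago vs limit 270 → met
6. condition 'offers chemical hair treatments' holds; autoclave spore test 413 days ago vs limit 540 → met
7. continuing-education completion 57 days ago vs limit 60 → met
Not met: 0 of 7

0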